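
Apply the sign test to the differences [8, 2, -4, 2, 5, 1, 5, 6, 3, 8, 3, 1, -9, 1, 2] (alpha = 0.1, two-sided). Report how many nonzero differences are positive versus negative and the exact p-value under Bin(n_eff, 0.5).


Step 1: Discard zero differences. Original n = 15; n_eff = number of nonzero differences = 15.
Nonzero differences (with sign): +8, +2, -4, +2, +5, +1, +5, +6, +3, +8, +3, +1, -9, +1, +2
Step 2: Count signs: positive = 13, negative = 2.
Step 3: Under H0: P(positive) = 0.5, so the number of positives S ~ Bin(15, 0.5).
Step 4: Two-sided exact p-value = sum of Bin(15,0.5) probabilities at or below the observed probability = 0.007385.
Step 5: alpha = 0.1. reject H0.

n_eff = 15, pos = 13, neg = 2, p = 0.007385, reject H0.


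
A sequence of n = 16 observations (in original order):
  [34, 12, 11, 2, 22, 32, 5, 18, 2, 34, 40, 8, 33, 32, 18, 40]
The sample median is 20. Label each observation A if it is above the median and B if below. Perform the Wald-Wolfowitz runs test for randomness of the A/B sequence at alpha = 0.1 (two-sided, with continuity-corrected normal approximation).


Step 1: Compute median = 20; label A = above, B = below.
Labels in order: ABBBAABBBAABAABA  (n_A = 8, n_B = 8)
Step 2: Count runs R = 9.
Step 3: Under H0 (random ordering), E[R] = 2*n_A*n_B/(n_A+n_B) + 1 = 2*8*8/16 + 1 = 9.0000.
        Var[R] = 2*n_A*n_B*(2*n_A*n_B - n_A - n_B) / ((n_A+n_B)^2 * (n_A+n_B-1)) = 14336/3840 = 3.7333.
        SD[R] = 1.9322.
Step 4: R = E[R], so z = 0 with no continuity correction.
Step 5: Two-sided p-value via normal approximation = 2*(1 - Phi(|z|)) = 1.000000.
Step 6: alpha = 0.1. fail to reject H0.

R = 9, z = 0.0000, p = 1.000000, fail to reject H0.


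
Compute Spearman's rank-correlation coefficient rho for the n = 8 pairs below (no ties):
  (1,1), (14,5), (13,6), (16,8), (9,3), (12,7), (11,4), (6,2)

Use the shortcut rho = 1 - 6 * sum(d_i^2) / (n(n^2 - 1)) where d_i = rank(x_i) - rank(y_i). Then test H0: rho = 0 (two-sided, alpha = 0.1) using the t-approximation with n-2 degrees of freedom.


Step 1: Rank x and y separately (midranks; no ties here).
rank(x): 1->1, 14->7, 13->6, 16->8, 9->3, 12->5, 11->4, 6->2
rank(y): 1->1, 5->5, 6->6, 8->8, 3->3, 7->7, 4->4, 2->2
Step 2: d_i = R_x(i) - R_y(i); compute d_i^2.
  (1-1)^2=0, (7-5)^2=4, (6-6)^2=0, (8-8)^2=0, (3-3)^2=0, (5-7)^2=4, (4-4)^2=0, (2-2)^2=0
sum(d^2) = 8.
Step 3: rho = 1 - 6*8 / (8*(8^2 - 1)) = 1 - 48/504 = 0.904762.
Step 4: Under H0, t = rho * sqrt((n-2)/(1-rho^2)) = 5.2034 ~ t(6).
Step 5: Two-sided p-value from the t-distribution with 6 df = 0.002008.
Step 6: alpha = 0.1. reject H0.

rho = 0.9048, p = 0.002008, reject H0 at alpha = 0.1.


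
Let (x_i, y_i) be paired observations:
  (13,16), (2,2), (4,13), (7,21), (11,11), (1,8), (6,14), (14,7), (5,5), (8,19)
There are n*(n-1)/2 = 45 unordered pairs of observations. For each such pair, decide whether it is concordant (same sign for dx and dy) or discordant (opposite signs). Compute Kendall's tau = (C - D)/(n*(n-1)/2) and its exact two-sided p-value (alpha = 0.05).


Step 1: Enumerate the 45 unordered pairs (i,j) with i<j and classify each by sign(x_j-x_i) * sign(y_j-y_i).
  (1,2):dx=-11,dy=-14->C; (1,3):dx=-9,dy=-3->C; (1,4):dx=-6,dy=+5->D; (1,5):dx=-2,dy=-5->C
  (1,6):dx=-12,dy=-8->C; (1,7):dx=-7,dy=-2->C; (1,8):dx=+1,dy=-9->D; (1,9):dx=-8,dy=-11->C
  (1,10):dx=-5,dy=+3->D; (2,3):dx=+2,dy=+11->C; (2,4):dx=+5,dy=+19->C; (2,5):dx=+9,dy=+9->C
  (2,6):dx=-1,dy=+6->D; (2,7):dx=+4,dy=+12->C; (2,8):dx=+12,dy=+5->C; (2,9):dx=+3,dy=+3->C
  (2,10):dx=+6,dy=+17->C; (3,4):dx=+3,dy=+8->C; (3,5):dx=+7,dy=-2->D; (3,6):dx=-3,dy=-5->C
  (3,7):dx=+2,dy=+1->C; (3,8):dx=+10,dy=-6->D; (3,9):dx=+1,dy=-8->D; (3,10):dx=+4,dy=+6->C
  (4,5):dx=+4,dy=-10->D; (4,6):dx=-6,dy=-13->C; (4,7):dx=-1,dy=-7->C; (4,8):dx=+7,dy=-14->D
  (4,9):dx=-2,dy=-16->C; (4,10):dx=+1,dy=-2->D; (5,6):dx=-10,dy=-3->C; (5,7):dx=-5,dy=+3->D
  (5,8):dx=+3,dy=-4->D; (5,9):dx=-6,dy=-6->C; (5,10):dx=-3,dy=+8->D; (6,7):dx=+5,dy=+6->C
  (6,8):dx=+13,dy=-1->D; (6,9):dx=+4,dy=-3->D; (6,10):dx=+7,dy=+11->C; (7,8):dx=+8,dy=-7->D
  (7,9):dx=-1,dy=-9->C; (7,10):dx=+2,dy=+5->C; (8,9):dx=-9,dy=-2->C; (8,10):dx=-6,dy=+12->D
  (9,10):dx=+3,dy=+14->C
Step 2: C = 28, D = 17, total pairs = 45.
Step 3: tau = (C - D)/(n(n-1)/2) = (28 - 17)/45 = 0.244444.
Step 4: Exact two-sided p-value (enumerate n! = 3628800 permutations of y under H0): p = 0.380720.
Step 5: alpha = 0.05. fail to reject H0.

tau_b = 0.2444 (C=28, D=17), p = 0.380720, fail to reject H0.


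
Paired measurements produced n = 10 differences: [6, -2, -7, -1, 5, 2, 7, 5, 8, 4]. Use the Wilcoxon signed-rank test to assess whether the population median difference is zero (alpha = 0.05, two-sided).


Step 1: Drop any zero differences (none here) and take |d_i|.
|d| = [6, 2, 7, 1, 5, 2, 7, 5, 8, 4]
Step 2: Midrank |d_i| (ties get averaged ranks).
ranks: |6|->7, |2|->2.5, |7|->8.5, |1|->1, |5|->5.5, |2|->2.5, |7|->8.5, |5|->5.5, |8|->10, |4|->4
Step 3: Attach original signs; sum ranks with positive sign and with negative sign.
W+ = 7 + 5.5 + 2.5 + 8.5 + 5.5 + 10 + 4 = 43
W- = 2.5 + 8.5 + 1 = 12
(Check: W+ + W- = 55 should equal n(n+1)/2 = 55.)
Step 4: Test statistic W = min(W+, W-) = 12.
Step 5: Ties in |d|, so use the tie-corrected normal approximation.
        E[W] = n(n+1)/4 = 10*11/4 = 27.5.
        Tie groups: |d|=2 (t=2), |d|=5 (t=2), |d|=7 (t=2); sum(t^3 - t) = 18.
        Var[W] = n(n+1)(2n+1)/24 - sum(t^3-t)/48 = 2310/24 - 18/48 = 95.875.
        z = (W - E[W]) / sqrt(Var[W]) = (12 - 27.5) / 9.7916 = -1.5830.
        Two-sided p = 2*Phi(z) = 0.113423.
Step 6: alpha = 0.05. fail to reject H0.

W+ = 43, W- = 12, W = min = 12, p = 0.113423, fail to reject H0.


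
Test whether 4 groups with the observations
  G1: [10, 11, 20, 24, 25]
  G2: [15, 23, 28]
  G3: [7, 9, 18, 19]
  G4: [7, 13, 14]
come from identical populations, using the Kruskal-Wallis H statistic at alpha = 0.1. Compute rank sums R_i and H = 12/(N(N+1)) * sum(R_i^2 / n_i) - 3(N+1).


Step 1: Combine all N = 15 observations and assign midranks.
sorted (value, group, rank): (7,G3,1.5), (7,G4,1.5), (9,G3,3), (10,G1,4), (11,G1,5), (13,G4,6), (14,G4,7), (15,G2,8), (18,G3,9), (19,G3,10), (20,G1,11), (23,G2,12), (24,G1,13), (25,G1,14), (28,G2,15)
Step 2: Sum ranks within each group.
R_1 = 47 (n_1 = 5)
R_2 = 35 (n_2 = 3)
R_3 = 23.5 (n_3 = 4)
R_4 = 14.5 (n_4 = 3)
Step 3: H = 12/(N(N+1)) * sum(R_i^2/n_i) - 3(N+1)
     = 12/(15*16) * (47^2/5 + 35^2/3 + 23.5^2/4 + 14.5^2/3) - 3*16
     = 0.050000 * 1058.28 - 48
     = 4.913958.
Step 4: Ties present; correction factor C = 1 - 6/(15^3 - 15) = 0.998214. Corrected H = 4.913958 / 0.998214 = 4.922749.
Step 5: Under H0, H ~ chi^2(3); p-value = 0.177542.
Step 6: alpha = 0.1. fail to reject H0.

H = 4.9227, df = 3, p = 0.177542, fail to reject H0.


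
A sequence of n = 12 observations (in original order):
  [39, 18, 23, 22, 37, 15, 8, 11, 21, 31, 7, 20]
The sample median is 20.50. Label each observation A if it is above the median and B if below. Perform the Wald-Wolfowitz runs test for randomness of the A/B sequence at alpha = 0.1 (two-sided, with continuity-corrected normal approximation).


Step 1: Compute median = 20.50; label A = above, B = below.
Labels in order: ABAAABBBAABB  (n_A = 6, n_B = 6)
Step 2: Count runs R = 6.
Step 3: Under H0 (random ordering), E[R] = 2*n_A*n_B/(n_A+n_B) + 1 = 2*6*6/12 + 1 = 7.0000.
        Var[R] = 2*n_A*n_B*(2*n_A*n_B - n_A - n_B) / ((n_A+n_B)^2 * (n_A+n_B-1)) = 4320/1584 = 2.7273.
        SD[R] = 1.6514.
Step 4: Continuity-corrected z = (R + 0.5 - E[R]) / SD[R] = (6 + 0.5 - 7.0000) / 1.6514 = -0.3028.
Step 5: Two-sided p-value via normal approximation = 2*(1 - Phi(|z|)) = 0.762069.
Step 6: alpha = 0.1. fail to reject H0.

R = 6, z = -0.3028, p = 0.762069, fail to reject H0.


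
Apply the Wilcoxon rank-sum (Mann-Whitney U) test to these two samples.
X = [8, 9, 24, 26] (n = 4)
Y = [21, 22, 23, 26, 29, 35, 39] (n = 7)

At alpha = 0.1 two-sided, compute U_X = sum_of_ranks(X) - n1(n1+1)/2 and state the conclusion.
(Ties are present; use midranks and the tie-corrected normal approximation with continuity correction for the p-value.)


Step 1: Combine and sort all 11 observations; assign midranks.
sorted (value, group): (8,X), (9,X), (21,Y), (22,Y), (23,Y), (24,X), (26,X), (26,Y), (29,Y), (35,Y), (39,Y)
ranks: 8->1, 9->2, 21->3, 22->4, 23->5, 24->6, 26->7.5, 26->7.5, 29->9, 35->10, 39->11
Step 2: Rank sum for X: R1 = 1 + 2 + 6 + 7.5 = 16.5.
Step 3: U_X = R1 - n1(n1+1)/2 = 16.5 - 4*5/2 = 16.5 - 10 = 6.5.
       U_Y = n1*n2 - U_X = 28 - 6.5 = 21.5.
Step 4: Ties are present, so use the tie-corrected normal approximation (with continuity correction) for the p-value.
Step 5: p-value = 0.184875; compare to alpha = 0.1. fail to reject H0.

U_X = 6.5, p = 0.184875, fail to reject H0 at alpha = 0.1.


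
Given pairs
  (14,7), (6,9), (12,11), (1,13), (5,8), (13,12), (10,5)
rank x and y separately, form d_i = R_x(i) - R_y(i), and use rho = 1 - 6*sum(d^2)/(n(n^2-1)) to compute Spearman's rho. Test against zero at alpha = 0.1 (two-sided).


Step 1: Rank x and y separately (midranks; no ties here).
rank(x): 14->7, 6->3, 12->5, 1->1, 5->2, 13->6, 10->4
rank(y): 7->2, 9->4, 11->5, 13->7, 8->3, 12->6, 5->1
Step 2: d_i = R_x(i) - R_y(i); compute d_i^2.
  (7-2)^2=25, (3-4)^2=1, (5-5)^2=0, (1-7)^2=36, (2-3)^2=1, (6-6)^2=0, (4-1)^2=9
sum(d^2) = 72.
Step 3: rho = 1 - 6*72 / (7*(7^2 - 1)) = 1 - 432/336 = -0.285714.
Step 4: Under H0, t = rho * sqrt((n-2)/(1-rho^2)) = -0.6667 ~ t(5).
Step 5: Two-sided p-value from the t-distribution with 5 df = 0.534509.
Step 6: alpha = 0.1. fail to reject H0.

rho = -0.2857, p = 0.534509, fail to reject H0 at alpha = 0.1.


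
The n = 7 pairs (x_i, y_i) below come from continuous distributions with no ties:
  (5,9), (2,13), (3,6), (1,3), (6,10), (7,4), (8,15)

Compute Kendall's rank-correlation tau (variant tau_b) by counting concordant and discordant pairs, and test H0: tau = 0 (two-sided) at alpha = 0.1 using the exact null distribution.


Step 1: Enumerate the 21 unordered pairs (i,j) with i<j and classify each by sign(x_j-x_i) * sign(y_j-y_i).
  (1,2):dx=-3,dy=+4->D; (1,3):dx=-2,dy=-3->C; (1,4):dx=-4,dy=-6->C; (1,5):dx=+1,dy=+1->C
  (1,6):dx=+2,dy=-5->D; (1,7):dx=+3,dy=+6->C; (2,3):dx=+1,dy=-7->D; (2,4):dx=-1,dy=-10->C
  (2,5):dx=+4,dy=-3->D; (2,6):dx=+5,dy=-9->D; (2,7):dx=+6,dy=+2->C; (3,4):dx=-2,dy=-3->C
  (3,5):dx=+3,dy=+4->C; (3,6):dx=+4,dy=-2->D; (3,7):dx=+5,dy=+9->C; (4,5):dx=+5,dy=+7->C
  (4,6):dx=+6,dy=+1->C; (4,7):dx=+7,dy=+12->C; (5,6):dx=+1,dy=-6->D; (5,7):dx=+2,dy=+5->C
  (6,7):dx=+1,dy=+11->C
Step 2: C = 14, D = 7, total pairs = 21.
Step 3: tau = (C - D)/(n(n-1)/2) = (14 - 7)/21 = 0.333333.
Step 4: Exact two-sided p-value (enumerate n! = 5040 permutations of y under H0): p = 0.381349.
Step 5: alpha = 0.1. fail to reject H0.

tau_b = 0.3333 (C=14, D=7), p = 0.381349, fail to reject H0.


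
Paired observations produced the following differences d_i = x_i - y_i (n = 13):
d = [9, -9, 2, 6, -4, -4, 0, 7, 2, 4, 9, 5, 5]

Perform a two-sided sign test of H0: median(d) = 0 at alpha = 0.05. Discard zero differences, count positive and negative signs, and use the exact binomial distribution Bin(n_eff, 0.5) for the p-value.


Step 1: Discard zero differences. Original n = 13; n_eff = number of nonzero differences = 12.
Nonzero differences (with sign): +9, -9, +2, +6, -4, -4, +7, +2, +4, +9, +5, +5
Step 2: Count signs: positive = 9, negative = 3.
Step 3: Under H0: P(positive) = 0.5, so the number of positives S ~ Bin(12, 0.5).
Step 4: Two-sided exact p-value = sum of Bin(12,0.5) probabilities at or below the observed probability = 0.145996.
Step 5: alpha = 0.05. fail to reject H0.

n_eff = 12, pos = 9, neg = 3, p = 0.145996, fail to reject H0.


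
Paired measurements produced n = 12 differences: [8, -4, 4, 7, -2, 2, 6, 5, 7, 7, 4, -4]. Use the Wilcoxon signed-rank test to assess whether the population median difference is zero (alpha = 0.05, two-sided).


Step 1: Drop any zero differences (none here) and take |d_i|.
|d| = [8, 4, 4, 7, 2, 2, 6, 5, 7, 7, 4, 4]
Step 2: Midrank |d_i| (ties get averaged ranks).
ranks: |8|->12, |4|->4.5, |4|->4.5, |7|->10, |2|->1.5, |2|->1.5, |6|->8, |5|->7, |7|->10, |7|->10, |4|->4.5, |4|->4.5
Step 3: Attach original signs; sum ranks with positive sign and with negative sign.
W+ = 12 + 4.5 + 10 + 1.5 + 8 + 7 + 10 + 10 + 4.5 = 67.5
W- = 4.5 + 1.5 + 4.5 = 10.5
(Check: W+ + W- = 78 should equal n(n+1)/2 = 78.)
Step 4: Test statistic W = min(W+, W-) = 10.5.
Step 5: Ties in |d|, so use the tie-corrected normal approximation.
        E[W] = n(n+1)/4 = 12*13/4 = 39.
        Tie groups: |d|=2 (t=2), |d|=4 (t=4), |d|=7 (t=3); sum(t^3 - t) = 90.
        Var[W] = n(n+1)(2n+1)/24 - sum(t^3-t)/48 = 3900/24 - 90/48 = 160.625.
        z = (W - E[W]) / sqrt(Var[W]) = (10.5 - 39) / 12.6738 = -2.2487.
        Two-sided p = 2*Phi(z) = 0.024529.
Step 6: alpha = 0.05. reject H0.

W+ = 67.5, W- = 10.5, W = min = 10.5, p = 0.024529, reject H0.


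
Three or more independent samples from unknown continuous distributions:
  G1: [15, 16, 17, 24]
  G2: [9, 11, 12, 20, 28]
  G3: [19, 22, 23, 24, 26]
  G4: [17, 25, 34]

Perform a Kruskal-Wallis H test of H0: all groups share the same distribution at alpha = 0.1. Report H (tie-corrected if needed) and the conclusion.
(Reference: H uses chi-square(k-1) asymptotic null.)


Step 1: Combine all N = 17 observations and assign midranks.
sorted (value, group, rank): (9,G2,1), (11,G2,2), (12,G2,3), (15,G1,4), (16,G1,5), (17,G1,6.5), (17,G4,6.5), (19,G3,8), (20,G2,9), (22,G3,10), (23,G3,11), (24,G1,12.5), (24,G3,12.5), (25,G4,14), (26,G3,15), (28,G2,16), (34,G4,17)
Step 2: Sum ranks within each group.
R_1 = 28 (n_1 = 4)
R_2 = 31 (n_2 = 5)
R_3 = 56.5 (n_3 = 5)
R_4 = 37.5 (n_4 = 3)
Step 3: H = 12/(N(N+1)) * sum(R_i^2/n_i) - 3(N+1)
     = 12/(17*18) * (28^2/4 + 31^2/5 + 56.5^2/5 + 37.5^2/3) - 3*18
     = 0.039216 * 1495.4 - 54
     = 4.643137.
Step 4: Ties present; correction factor C = 1 - 12/(17^3 - 17) = 0.997549. Corrected H = 4.643137 / 0.997549 = 4.654545.
Step 5: Under H0, H ~ chi^2(3); p-value = 0.198913.
Step 6: alpha = 0.1. fail to reject H0.

H = 4.6545, df = 3, p = 0.198913, fail to reject H0.


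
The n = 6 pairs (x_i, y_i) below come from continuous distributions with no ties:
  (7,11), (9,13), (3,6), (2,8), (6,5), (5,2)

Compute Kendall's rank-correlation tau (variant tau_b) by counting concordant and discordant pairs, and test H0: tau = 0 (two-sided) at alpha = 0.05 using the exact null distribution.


Step 1: Enumerate the 15 unordered pairs (i,j) with i<j and classify each by sign(x_j-x_i) * sign(y_j-y_i).
  (1,2):dx=+2,dy=+2->C; (1,3):dx=-4,dy=-5->C; (1,4):dx=-5,dy=-3->C; (1,5):dx=-1,dy=-6->C
  (1,6):dx=-2,dy=-9->C; (2,3):dx=-6,dy=-7->C; (2,4):dx=-7,dy=-5->C; (2,5):dx=-3,dy=-8->C
  (2,6):dx=-4,dy=-11->C; (3,4):dx=-1,dy=+2->D; (3,5):dx=+3,dy=-1->D; (3,6):dx=+2,dy=-4->D
  (4,5):dx=+4,dy=-3->D; (4,6):dx=+3,dy=-6->D; (5,6):dx=-1,dy=-3->C
Step 2: C = 10, D = 5, total pairs = 15.
Step 3: tau = (C - D)/(n(n-1)/2) = (10 - 5)/15 = 0.333333.
Step 4: Exact two-sided p-value (enumerate n! = 720 permutations of y under H0): p = 0.469444.
Step 5: alpha = 0.05. fail to reject H0.

tau_b = 0.3333 (C=10, D=5), p = 0.469444, fail to reject H0.


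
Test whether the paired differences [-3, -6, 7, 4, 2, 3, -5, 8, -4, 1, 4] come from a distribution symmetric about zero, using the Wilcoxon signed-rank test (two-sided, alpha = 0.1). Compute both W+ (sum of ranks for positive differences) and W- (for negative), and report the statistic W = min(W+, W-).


Step 1: Drop any zero differences (none here) and take |d_i|.
|d| = [3, 6, 7, 4, 2, 3, 5, 8, 4, 1, 4]
Step 2: Midrank |d_i| (ties get averaged ranks).
ranks: |3|->3.5, |6|->9, |7|->10, |4|->6, |2|->2, |3|->3.5, |5|->8, |8|->11, |4|->6, |1|->1, |4|->6
Step 3: Attach original signs; sum ranks with positive sign and with negative sign.
W+ = 10 + 6 + 2 + 3.5 + 11 + 1 + 6 = 39.5
W- = 3.5 + 9 + 8 + 6 = 26.5
(Check: W+ + W- = 66 should equal n(n+1)/2 = 66.)
Step 4: Test statistic W = min(W+, W-) = 26.5.
Step 5: Ties in |d|, so use the tie-corrected normal approximation.
        E[W] = n(n+1)/4 = 11*12/4 = 33.
        Tie groups: |d|=3 (t=2), |d|=4 (t=3); sum(t^3 - t) = 30.
        Var[W] = n(n+1)(2n+1)/24 - sum(t^3-t)/48 = 3036/24 - 30/48 = 125.875.
        z = (W - E[W]) / sqrt(Var[W]) = (26.5 - 33) / 11.2194 = -0.5794.
        Two-sided p = 2*Phi(z) = 0.562351.
Step 6: alpha = 0.1. fail to reject H0.

W+ = 39.5, W- = 26.5, W = min = 26.5, p = 0.562351, fail to reject H0.


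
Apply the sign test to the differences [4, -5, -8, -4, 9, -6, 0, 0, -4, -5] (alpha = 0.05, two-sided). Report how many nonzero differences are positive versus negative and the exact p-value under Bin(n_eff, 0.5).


Step 1: Discard zero differences. Original n = 10; n_eff = number of nonzero differences = 8.
Nonzero differences (with sign): +4, -5, -8, -4, +9, -6, -4, -5
Step 2: Count signs: positive = 2, negative = 6.
Step 3: Under H0: P(positive) = 0.5, so the number of positives S ~ Bin(8, 0.5).
Step 4: Two-sided exact p-value = sum of Bin(8,0.5) probabilities at or below the observed probability = 0.289062.
Step 5: alpha = 0.05. fail to reject H0.

n_eff = 8, pos = 2, neg = 6, p = 0.289062, fail to reject H0.


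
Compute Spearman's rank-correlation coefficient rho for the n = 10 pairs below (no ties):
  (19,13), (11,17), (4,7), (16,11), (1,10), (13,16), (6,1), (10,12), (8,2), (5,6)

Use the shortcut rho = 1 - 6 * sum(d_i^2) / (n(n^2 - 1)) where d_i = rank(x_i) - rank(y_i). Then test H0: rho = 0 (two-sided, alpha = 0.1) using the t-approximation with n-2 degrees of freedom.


Step 1: Rank x and y separately (midranks; no ties here).
rank(x): 19->10, 11->7, 4->2, 16->9, 1->1, 13->8, 6->4, 10->6, 8->5, 5->3
rank(y): 13->8, 17->10, 7->4, 11->6, 10->5, 16->9, 1->1, 12->7, 2->2, 6->3
Step 2: d_i = R_x(i) - R_y(i); compute d_i^2.
  (10-8)^2=4, (7-10)^2=9, (2-4)^2=4, (9-6)^2=9, (1-5)^2=16, (8-9)^2=1, (4-1)^2=9, (6-7)^2=1, (5-2)^2=9, (3-3)^2=0
sum(d^2) = 62.
Step 3: rho = 1 - 6*62 / (10*(10^2 - 1)) = 1 - 372/990 = 0.624242.
Step 4: Under H0, t = rho * sqrt((n-2)/(1-rho^2)) = 2.2601 ~ t(8).
Step 5: Two-sided p-value from the t-distribution with 8 df = 0.053718.
Step 6: alpha = 0.1. reject H0.

rho = 0.6242, p = 0.053718, reject H0 at alpha = 0.1.


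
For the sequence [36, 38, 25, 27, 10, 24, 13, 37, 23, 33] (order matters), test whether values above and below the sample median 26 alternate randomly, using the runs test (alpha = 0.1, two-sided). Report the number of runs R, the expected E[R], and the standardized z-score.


Step 1: Compute median = 26; label A = above, B = below.
Labels in order: AABABBBABA  (n_A = 5, n_B = 5)
Step 2: Count runs R = 7.
Step 3: Under H0 (random ordering), E[R] = 2*n_A*n_B/(n_A+n_B) + 1 = 2*5*5/10 + 1 = 6.0000.
        Var[R] = 2*n_A*n_B*(2*n_A*n_B - n_A - n_B) / ((n_A+n_B)^2 * (n_A+n_B-1)) = 2000/900 = 2.2222.
        SD[R] = 1.4907.
Step 4: Continuity-corrected z = (R - 0.5 - E[R]) / SD[R] = (7 - 0.5 - 6.0000) / 1.4907 = 0.3354.
Step 5: Two-sided p-value via normal approximation = 2*(1 - Phi(|z|)) = 0.737316.
Step 6: alpha = 0.1. fail to reject H0.

R = 7, z = 0.3354, p = 0.737316, fail to reject H0.


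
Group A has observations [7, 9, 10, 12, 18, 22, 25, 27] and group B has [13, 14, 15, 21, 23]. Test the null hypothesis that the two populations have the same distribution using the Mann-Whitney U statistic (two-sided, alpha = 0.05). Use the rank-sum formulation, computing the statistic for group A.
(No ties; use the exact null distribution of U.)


Step 1: Combine and sort all 13 observations; assign midranks.
sorted (value, group): (7,X), (9,X), (10,X), (12,X), (13,Y), (14,Y), (15,Y), (18,X), (21,Y), (22,X), (23,Y), (25,X), (27,X)
ranks: 7->1, 9->2, 10->3, 12->4, 13->5, 14->6, 15->7, 18->8, 21->9, 22->10, 23->11, 25->12, 27->13
Step 2: Rank sum for X: R1 = 1 + 2 + 3 + 4 + 8 + 10 + 12 + 13 = 53.
Step 3: U_X = R1 - n1(n1+1)/2 = 53 - 8*9/2 = 53 - 36 = 17.
       U_Y = n1*n2 - U_X = 40 - 17 = 23.
Step 4: No ties, so the exact null distribution of U (based on enumerating the C(13,8) = 1287 equally likely rank assignments) gives the two-sided p-value.
Step 5: p-value = 0.724165; compare to alpha = 0.05. fail to reject H0.

U_X = 17, p = 0.724165, fail to reject H0 at alpha = 0.05.


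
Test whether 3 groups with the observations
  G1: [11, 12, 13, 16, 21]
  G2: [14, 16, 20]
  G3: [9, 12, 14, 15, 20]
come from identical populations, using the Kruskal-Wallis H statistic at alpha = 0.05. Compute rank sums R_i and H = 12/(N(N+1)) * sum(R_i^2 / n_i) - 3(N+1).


Step 1: Combine all N = 13 observations and assign midranks.
sorted (value, group, rank): (9,G3,1), (11,G1,2), (12,G1,3.5), (12,G3,3.5), (13,G1,5), (14,G2,6.5), (14,G3,6.5), (15,G3,8), (16,G1,9.5), (16,G2,9.5), (20,G2,11.5), (20,G3,11.5), (21,G1,13)
Step 2: Sum ranks within each group.
R_1 = 33 (n_1 = 5)
R_2 = 27.5 (n_2 = 3)
R_3 = 30.5 (n_3 = 5)
Step 3: H = 12/(N(N+1)) * sum(R_i^2/n_i) - 3(N+1)
     = 12/(13*14) * (33^2/5 + 27.5^2/3 + 30.5^2/5) - 3*14
     = 0.065934 * 655.933 - 42
     = 1.248352.
Step 4: Ties present; correction factor C = 1 - 24/(13^3 - 13) = 0.989011. Corrected H = 1.248352 / 0.989011 = 1.262222.
Step 5: Under H0, H ~ chi^2(2); p-value = 0.532000.
Step 6: alpha = 0.05. fail to reject H0.

H = 1.2622, df = 2, p = 0.532000, fail to reject H0.


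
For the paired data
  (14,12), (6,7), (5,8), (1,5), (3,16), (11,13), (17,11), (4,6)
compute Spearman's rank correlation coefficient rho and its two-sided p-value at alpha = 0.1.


Step 1: Rank x and y separately (midranks; no ties here).
rank(x): 14->7, 6->5, 5->4, 1->1, 3->2, 11->6, 17->8, 4->3
rank(y): 12->6, 7->3, 8->4, 5->1, 16->8, 13->7, 11->5, 6->2
Step 2: d_i = R_x(i) - R_y(i); compute d_i^2.
  (7-6)^2=1, (5-3)^2=4, (4-4)^2=0, (1-1)^2=0, (2-8)^2=36, (6-7)^2=1, (8-5)^2=9, (3-2)^2=1
sum(d^2) = 52.
Step 3: rho = 1 - 6*52 / (8*(8^2 - 1)) = 1 - 312/504 = 0.380952.
Step 4: Under H0, t = rho * sqrt((n-2)/(1-rho^2)) = 1.0092 ~ t(6).
Step 5: Two-sided p-value from the t-distribution with 6 df = 0.351813.
Step 6: alpha = 0.1. fail to reject H0.

rho = 0.3810, p = 0.351813, fail to reject H0 at alpha = 0.1.


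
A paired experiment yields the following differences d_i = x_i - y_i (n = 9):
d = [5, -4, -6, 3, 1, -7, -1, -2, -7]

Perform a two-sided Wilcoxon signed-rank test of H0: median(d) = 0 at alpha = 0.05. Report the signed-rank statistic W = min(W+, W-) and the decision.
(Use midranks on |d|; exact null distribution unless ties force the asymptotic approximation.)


Step 1: Drop any zero differences (none here) and take |d_i|.
|d| = [5, 4, 6, 3, 1, 7, 1, 2, 7]
Step 2: Midrank |d_i| (ties get averaged ranks).
ranks: |5|->6, |4|->5, |6|->7, |3|->4, |1|->1.5, |7|->8.5, |1|->1.5, |2|->3, |7|->8.5
Step 3: Attach original signs; sum ranks with positive sign and with negative sign.
W+ = 6 + 4 + 1.5 = 11.5
W- = 5 + 7 + 8.5 + 1.5 + 3 + 8.5 = 33.5
(Check: W+ + W- = 45 should equal n(n+1)/2 = 45.)
Step 4: Test statistic W = min(W+, W-) = 11.5.
Step 5: Ties in |d|, so use the tie-corrected normal approximation.
        E[W] = n(n+1)/4 = 9*10/4 = 22.5.
        Tie groups: |d|=1 (t=2), |d|=7 (t=2); sum(t^3 - t) = 12.
        Var[W] = n(n+1)(2n+1)/24 - sum(t^3-t)/48 = 1710/24 - 12/48 = 71.
        z = (W - E[W]) / sqrt(Var[W]) = (11.5 - 22.5) / 8.4261 = -1.3055.
        Two-sided p = 2*Phi(z) = 0.191736.
Step 6: alpha = 0.05. fail to reject H0.

W+ = 11.5, W- = 33.5, W = min = 11.5, p = 0.191736, fail to reject H0.


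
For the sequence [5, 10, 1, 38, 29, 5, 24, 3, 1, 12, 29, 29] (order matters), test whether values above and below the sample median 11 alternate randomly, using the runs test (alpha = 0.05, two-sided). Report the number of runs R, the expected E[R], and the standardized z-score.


Step 1: Compute median = 11; label A = above, B = below.
Labels in order: BBBAABABBAAA  (n_A = 6, n_B = 6)
Step 2: Count runs R = 6.
Step 3: Under H0 (random ordering), E[R] = 2*n_A*n_B/(n_A+n_B) + 1 = 2*6*6/12 + 1 = 7.0000.
        Var[R] = 2*n_A*n_B*(2*n_A*n_B - n_A - n_B) / ((n_A+n_B)^2 * (n_A+n_B-1)) = 4320/1584 = 2.7273.
        SD[R] = 1.6514.
Step 4: Continuity-corrected z = (R + 0.5 - E[R]) / SD[R] = (6 + 0.5 - 7.0000) / 1.6514 = -0.3028.
Step 5: Two-sided p-value via normal approximation = 2*(1 - Phi(|z|)) = 0.762069.
Step 6: alpha = 0.05. fail to reject H0.

R = 6, z = -0.3028, p = 0.762069, fail to reject H0.


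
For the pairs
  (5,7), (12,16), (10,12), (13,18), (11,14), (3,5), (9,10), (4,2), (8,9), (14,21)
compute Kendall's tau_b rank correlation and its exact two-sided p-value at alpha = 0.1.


Step 1: Enumerate the 45 unordered pairs (i,j) with i<j and classify each by sign(x_j-x_i) * sign(y_j-y_i).
  (1,2):dx=+7,dy=+9->C; (1,3):dx=+5,dy=+5->C; (1,4):dx=+8,dy=+11->C; (1,5):dx=+6,dy=+7->C
  (1,6):dx=-2,dy=-2->C; (1,7):dx=+4,dy=+3->C; (1,8):dx=-1,dy=-5->C; (1,9):dx=+3,dy=+2->C
  (1,10):dx=+9,dy=+14->C; (2,3):dx=-2,dy=-4->C; (2,4):dx=+1,dy=+2->C; (2,5):dx=-1,dy=-2->C
  (2,6):dx=-9,dy=-11->C; (2,7):dx=-3,dy=-6->C; (2,8):dx=-8,dy=-14->C; (2,9):dx=-4,dy=-7->C
  (2,10):dx=+2,dy=+5->C; (3,4):dx=+3,dy=+6->C; (3,5):dx=+1,dy=+2->C; (3,6):dx=-7,dy=-7->C
  (3,7):dx=-1,dy=-2->C; (3,8):dx=-6,dy=-10->C; (3,9):dx=-2,dy=-3->C; (3,10):dx=+4,dy=+9->C
  (4,5):dx=-2,dy=-4->C; (4,6):dx=-10,dy=-13->C; (4,7):dx=-4,dy=-8->C; (4,8):dx=-9,dy=-16->C
  (4,9):dx=-5,dy=-9->C; (4,10):dx=+1,dy=+3->C; (5,6):dx=-8,dy=-9->C; (5,7):dx=-2,dy=-4->C
  (5,8):dx=-7,dy=-12->C; (5,9):dx=-3,dy=-5->C; (5,10):dx=+3,dy=+7->C; (6,7):dx=+6,dy=+5->C
  (6,8):dx=+1,dy=-3->D; (6,9):dx=+5,dy=+4->C; (6,10):dx=+11,dy=+16->C; (7,8):dx=-5,dy=-8->C
  (7,9):dx=-1,dy=-1->C; (7,10):dx=+5,dy=+11->C; (8,9):dx=+4,dy=+7->C; (8,10):dx=+10,dy=+19->C
  (9,10):dx=+6,dy=+12->C
Step 2: C = 44, D = 1, total pairs = 45.
Step 3: tau = (C - D)/(n(n-1)/2) = (44 - 1)/45 = 0.955556.
Step 4: Exact two-sided p-value (enumerate n! = 3628800 permutations of y under H0): p = 0.000006.
Step 5: alpha = 0.1. reject H0.

tau_b = 0.9556 (C=44, D=1), p = 0.000006, reject H0.


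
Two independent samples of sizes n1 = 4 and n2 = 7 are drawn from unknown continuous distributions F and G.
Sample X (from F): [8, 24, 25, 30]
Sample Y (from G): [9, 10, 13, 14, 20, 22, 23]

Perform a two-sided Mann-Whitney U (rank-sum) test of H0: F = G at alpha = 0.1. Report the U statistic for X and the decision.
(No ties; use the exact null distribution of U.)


Step 1: Combine and sort all 11 observations; assign midranks.
sorted (value, group): (8,X), (9,Y), (10,Y), (13,Y), (14,Y), (20,Y), (22,Y), (23,Y), (24,X), (25,X), (30,X)
ranks: 8->1, 9->2, 10->3, 13->4, 14->5, 20->6, 22->7, 23->8, 24->9, 25->10, 30->11
Step 2: Rank sum for X: R1 = 1 + 9 + 10 + 11 = 31.
Step 3: U_X = R1 - n1(n1+1)/2 = 31 - 4*5/2 = 31 - 10 = 21.
       U_Y = n1*n2 - U_X = 28 - 21 = 7.
Step 4: No ties, so the exact null distribution of U (based on enumerating the C(11,4) = 330 equally likely rank assignments) gives the two-sided p-value.
Step 5: p-value = 0.230303; compare to alpha = 0.1. fail to reject H0.

U_X = 21, p = 0.230303, fail to reject H0 at alpha = 0.1.


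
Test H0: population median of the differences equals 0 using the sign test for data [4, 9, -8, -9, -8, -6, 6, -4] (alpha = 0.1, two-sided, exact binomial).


Step 1: Discard zero differences. Original n = 8; n_eff = number of nonzero differences = 8.
Nonzero differences (with sign): +4, +9, -8, -9, -8, -6, +6, -4
Step 2: Count signs: positive = 3, negative = 5.
Step 3: Under H0: P(positive) = 0.5, so the number of positives S ~ Bin(8, 0.5).
Step 4: Two-sided exact p-value = sum of Bin(8,0.5) probabilities at or below the observed probability = 0.726562.
Step 5: alpha = 0.1. fail to reject H0.

n_eff = 8, pos = 3, neg = 5, p = 0.726562, fail to reject H0.


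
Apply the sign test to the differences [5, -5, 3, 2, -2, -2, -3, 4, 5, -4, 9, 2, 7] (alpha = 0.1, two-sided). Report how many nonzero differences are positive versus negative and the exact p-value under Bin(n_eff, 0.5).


Step 1: Discard zero differences. Original n = 13; n_eff = number of nonzero differences = 13.
Nonzero differences (with sign): +5, -5, +3, +2, -2, -2, -3, +4, +5, -4, +9, +2, +7
Step 2: Count signs: positive = 8, negative = 5.
Step 3: Under H0: P(positive) = 0.5, so the number of positives S ~ Bin(13, 0.5).
Step 4: Two-sided exact p-value = sum of Bin(13,0.5) probabilities at or below the observed probability = 0.581055.
Step 5: alpha = 0.1. fail to reject H0.

n_eff = 13, pos = 8, neg = 5, p = 0.581055, fail to reject H0.


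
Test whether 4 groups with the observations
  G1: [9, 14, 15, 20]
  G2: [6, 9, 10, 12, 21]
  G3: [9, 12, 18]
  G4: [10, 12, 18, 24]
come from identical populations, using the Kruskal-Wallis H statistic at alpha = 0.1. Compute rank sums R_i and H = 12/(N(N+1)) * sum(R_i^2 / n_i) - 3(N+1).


Step 1: Combine all N = 16 observations and assign midranks.
sorted (value, group, rank): (6,G2,1), (9,G1,3), (9,G2,3), (9,G3,3), (10,G2,5.5), (10,G4,5.5), (12,G2,8), (12,G3,8), (12,G4,8), (14,G1,10), (15,G1,11), (18,G3,12.5), (18,G4,12.5), (20,G1,14), (21,G2,15), (24,G4,16)
Step 2: Sum ranks within each group.
R_1 = 38 (n_1 = 4)
R_2 = 32.5 (n_2 = 5)
R_3 = 23.5 (n_3 = 3)
R_4 = 42 (n_4 = 4)
Step 3: H = 12/(N(N+1)) * sum(R_i^2/n_i) - 3(N+1)
     = 12/(16*17) * (38^2/4 + 32.5^2/5 + 23.5^2/3 + 42^2/4) - 3*17
     = 0.044118 * 1197.33 - 51
     = 1.823529.
Step 4: Ties present; correction factor C = 1 - 60/(16^3 - 16) = 0.985294. Corrected H = 1.823529 / 0.985294 = 1.850746.
Step 5: Under H0, H ~ chi^2(3); p-value = 0.603955.
Step 6: alpha = 0.1. fail to reject H0.

H = 1.8507, df = 3, p = 0.603955, fail to reject H0.


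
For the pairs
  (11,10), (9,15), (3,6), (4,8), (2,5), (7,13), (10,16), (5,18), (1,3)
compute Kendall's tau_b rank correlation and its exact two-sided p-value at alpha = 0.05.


Step 1: Enumerate the 36 unordered pairs (i,j) with i<j and classify each by sign(x_j-x_i) * sign(y_j-y_i).
  (1,2):dx=-2,dy=+5->D; (1,3):dx=-8,dy=-4->C; (1,4):dx=-7,dy=-2->C; (1,5):dx=-9,dy=-5->C
  (1,6):dx=-4,dy=+3->D; (1,7):dx=-1,dy=+6->D; (1,8):dx=-6,dy=+8->D; (1,9):dx=-10,dy=-7->C
  (2,3):dx=-6,dy=-9->C; (2,4):dx=-5,dy=-7->C; (2,5):dx=-7,dy=-10->C; (2,6):dx=-2,dy=-2->C
  (2,7):dx=+1,dy=+1->C; (2,8):dx=-4,dy=+3->D; (2,9):dx=-8,dy=-12->C; (3,4):dx=+1,dy=+2->C
  (3,5):dx=-1,dy=-1->C; (3,6):dx=+4,dy=+7->C; (3,7):dx=+7,dy=+10->C; (3,8):dx=+2,dy=+12->C
  (3,9):dx=-2,dy=-3->C; (4,5):dx=-2,dy=-3->C; (4,6):dx=+3,dy=+5->C; (4,7):dx=+6,dy=+8->C
  (4,8):dx=+1,dy=+10->C; (4,9):dx=-3,dy=-5->C; (5,6):dx=+5,dy=+8->C; (5,7):dx=+8,dy=+11->C
  (5,8):dx=+3,dy=+13->C; (5,9):dx=-1,dy=-2->C; (6,7):dx=+3,dy=+3->C; (6,8):dx=-2,dy=+5->D
  (6,9):dx=-6,dy=-10->C; (7,8):dx=-5,dy=+2->D; (7,9):dx=-9,dy=-13->C; (8,9):dx=-4,dy=-15->C
Step 2: C = 29, D = 7, total pairs = 36.
Step 3: tau = (C - D)/(n(n-1)/2) = (29 - 7)/36 = 0.611111.
Step 4: Exact two-sided p-value (enumerate n! = 362880 permutations of y under H0): p = 0.024741.
Step 5: alpha = 0.05. reject H0.

tau_b = 0.6111 (C=29, D=7), p = 0.024741, reject H0.


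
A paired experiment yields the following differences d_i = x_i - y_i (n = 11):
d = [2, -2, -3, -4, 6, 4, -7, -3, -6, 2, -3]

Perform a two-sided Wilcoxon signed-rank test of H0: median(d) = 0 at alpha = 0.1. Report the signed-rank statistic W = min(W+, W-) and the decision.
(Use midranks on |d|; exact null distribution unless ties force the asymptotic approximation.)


Step 1: Drop any zero differences (none here) and take |d_i|.
|d| = [2, 2, 3, 4, 6, 4, 7, 3, 6, 2, 3]
Step 2: Midrank |d_i| (ties get averaged ranks).
ranks: |2|->2, |2|->2, |3|->5, |4|->7.5, |6|->9.5, |4|->7.5, |7|->11, |3|->5, |6|->9.5, |2|->2, |3|->5
Step 3: Attach original signs; sum ranks with positive sign and with negative sign.
W+ = 2 + 9.5 + 7.5 + 2 = 21
W- = 2 + 5 + 7.5 + 11 + 5 + 9.5 + 5 = 45
(Check: W+ + W- = 66 should equal n(n+1)/2 = 66.)
Step 4: Test statistic W = min(W+, W-) = 21.
Step 5: Ties in |d|, so use the tie-corrected normal approximation.
        E[W] = n(n+1)/4 = 11*12/4 = 33.
        Tie groups: |d|=2 (t=3), |d|=3 (t=3), |d|=4 (t=2), |d|=6 (t=2); sum(t^3 - t) = 60.
        Var[W] = n(n+1)(2n+1)/24 - sum(t^3-t)/48 = 3036/24 - 60/48 = 125.25.
        z = (W - E[W]) / sqrt(Var[W]) = (21 - 33) / 11.1915 = -1.0722.
        Two-sided p = 2*Phi(z) = 0.283612.
Step 6: alpha = 0.1. fail to reject H0.

W+ = 21, W- = 45, W = min = 21, p = 0.283612, fail to reject H0.


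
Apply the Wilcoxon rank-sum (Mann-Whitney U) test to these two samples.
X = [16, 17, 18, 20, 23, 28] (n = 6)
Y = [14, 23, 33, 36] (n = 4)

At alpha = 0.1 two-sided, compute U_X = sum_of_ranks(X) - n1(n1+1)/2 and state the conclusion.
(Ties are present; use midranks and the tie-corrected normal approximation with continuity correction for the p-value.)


Step 1: Combine and sort all 10 observations; assign midranks.
sorted (value, group): (14,Y), (16,X), (17,X), (18,X), (20,X), (23,X), (23,Y), (28,X), (33,Y), (36,Y)
ranks: 14->1, 16->2, 17->3, 18->4, 20->5, 23->6.5, 23->6.5, 28->8, 33->9, 36->10
Step 2: Rank sum for X: R1 = 2 + 3 + 4 + 5 + 6.5 + 8 = 28.5.
Step 3: U_X = R1 - n1(n1+1)/2 = 28.5 - 6*7/2 = 28.5 - 21 = 7.5.
       U_Y = n1*n2 - U_X = 24 - 7.5 = 16.5.
Step 4: Ties are present, so use the tie-corrected normal approximation (with continuity correction) for the p-value.
Step 5: p-value = 0.392330; compare to alpha = 0.1. fail to reject H0.

U_X = 7.5, p = 0.392330, fail to reject H0 at alpha = 0.1.


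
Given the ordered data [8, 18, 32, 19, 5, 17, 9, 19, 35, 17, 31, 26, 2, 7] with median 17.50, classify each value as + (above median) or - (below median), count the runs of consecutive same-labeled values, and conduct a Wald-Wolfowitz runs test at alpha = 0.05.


Step 1: Compute median = 17.50; label A = above, B = below.
Labels in order: BAAABBBAABAABB  (n_A = 7, n_B = 7)
Step 2: Count runs R = 7.
Step 3: Under H0 (random ordering), E[R] = 2*n_A*n_B/(n_A+n_B) + 1 = 2*7*7/14 + 1 = 8.0000.
        Var[R] = 2*n_A*n_B*(2*n_A*n_B - n_A - n_B) / ((n_A+n_B)^2 * (n_A+n_B-1)) = 8232/2548 = 3.2308.
        SD[R] = 1.7974.
Step 4: Continuity-corrected z = (R + 0.5 - E[R]) / SD[R] = (7 + 0.5 - 8.0000) / 1.7974 = -0.2782.
Step 5: Two-sided p-value via normal approximation = 2*(1 - Phi(|z|)) = 0.780879.
Step 6: alpha = 0.05. fail to reject H0.

R = 7, z = -0.2782, p = 0.780879, fail to reject H0.


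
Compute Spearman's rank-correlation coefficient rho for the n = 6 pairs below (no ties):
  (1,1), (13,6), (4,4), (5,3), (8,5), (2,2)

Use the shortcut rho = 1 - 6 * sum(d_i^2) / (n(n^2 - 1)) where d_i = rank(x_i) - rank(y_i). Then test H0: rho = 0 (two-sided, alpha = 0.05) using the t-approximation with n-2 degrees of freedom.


Step 1: Rank x and y separately (midranks; no ties here).
rank(x): 1->1, 13->6, 4->3, 5->4, 8->5, 2->2
rank(y): 1->1, 6->6, 4->4, 3->3, 5->5, 2->2
Step 2: d_i = R_x(i) - R_y(i); compute d_i^2.
  (1-1)^2=0, (6-6)^2=0, (3-4)^2=1, (4-3)^2=1, (5-5)^2=0, (2-2)^2=0
sum(d^2) = 2.
Step 3: rho = 1 - 6*2 / (6*(6^2 - 1)) = 1 - 12/210 = 0.942857.
Step 4: Under H0, t = rho * sqrt((n-2)/(1-rho^2)) = 5.6595 ~ t(4).
Step 5: Two-sided p-value from the t-distribution with 4 df = 0.004805.
Step 6: alpha = 0.05. reject H0.

rho = 0.9429, p = 0.004805, reject H0 at alpha = 0.05.


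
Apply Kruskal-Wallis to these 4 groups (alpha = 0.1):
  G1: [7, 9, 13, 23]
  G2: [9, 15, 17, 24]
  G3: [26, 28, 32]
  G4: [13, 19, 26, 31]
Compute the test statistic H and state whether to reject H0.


Step 1: Combine all N = 15 observations and assign midranks.
sorted (value, group, rank): (7,G1,1), (9,G1,2.5), (9,G2,2.5), (13,G1,4.5), (13,G4,4.5), (15,G2,6), (17,G2,7), (19,G4,8), (23,G1,9), (24,G2,10), (26,G3,11.5), (26,G4,11.5), (28,G3,13), (31,G4,14), (32,G3,15)
Step 2: Sum ranks within each group.
R_1 = 17 (n_1 = 4)
R_2 = 25.5 (n_2 = 4)
R_3 = 39.5 (n_3 = 3)
R_4 = 38 (n_4 = 4)
Step 3: H = 12/(N(N+1)) * sum(R_i^2/n_i) - 3(N+1)
     = 12/(15*16) * (17^2/4 + 25.5^2/4 + 39.5^2/3 + 38^2/4) - 3*16
     = 0.050000 * 1115.9 - 48
     = 7.794792.
Step 4: Ties present; correction factor C = 1 - 18/(15^3 - 15) = 0.994643. Corrected H = 7.794792 / 0.994643 = 7.836774.
Step 5: Under H0, H ~ chi^2(3); p-value = 0.049508.
Step 6: alpha = 0.1. reject H0.

H = 7.8368, df = 3, p = 0.049508, reject H0.


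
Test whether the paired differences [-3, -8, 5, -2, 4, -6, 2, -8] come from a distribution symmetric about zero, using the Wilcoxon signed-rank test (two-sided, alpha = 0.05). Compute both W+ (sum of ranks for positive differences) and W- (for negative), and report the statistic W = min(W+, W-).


Step 1: Drop any zero differences (none here) and take |d_i|.
|d| = [3, 8, 5, 2, 4, 6, 2, 8]
Step 2: Midrank |d_i| (ties get averaged ranks).
ranks: |3|->3, |8|->7.5, |5|->5, |2|->1.5, |4|->4, |6|->6, |2|->1.5, |8|->7.5
Step 3: Attach original signs; sum ranks with positive sign and with negative sign.
W+ = 5 + 4 + 1.5 = 10.5
W- = 3 + 7.5 + 1.5 + 6 + 7.5 = 25.5
(Check: W+ + W- = 36 should equal n(n+1)/2 = 36.)
Step 4: Test statistic W = min(W+, W-) = 10.5.
Step 5: Ties in |d|, so use the tie-corrected normal approximation.
        E[W] = n(n+1)/4 = 8*9/4 = 18.
        Tie groups: |d|=2 (t=2), |d|=8 (t=2); sum(t^3 - t) = 12.
        Var[W] = n(n+1)(2n+1)/24 - sum(t^3-t)/48 = 1224/24 - 12/48 = 50.75.
        z = (W - E[W]) / sqrt(Var[W]) = (10.5 - 18) / 7.1239 = -1.0528.
        Two-sided p = 2*Phi(z) = 0.292436.
Step 6: alpha = 0.05. fail to reject H0.

W+ = 10.5, W- = 25.5, W = min = 10.5, p = 0.292436, fail to reject H0.


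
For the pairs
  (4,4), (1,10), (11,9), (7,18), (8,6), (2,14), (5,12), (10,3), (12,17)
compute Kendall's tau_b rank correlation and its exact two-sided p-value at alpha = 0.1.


Step 1: Enumerate the 36 unordered pairs (i,j) with i<j and classify each by sign(x_j-x_i) * sign(y_j-y_i).
  (1,2):dx=-3,dy=+6->D; (1,3):dx=+7,dy=+5->C; (1,4):dx=+3,dy=+14->C; (1,5):dx=+4,dy=+2->C
  (1,6):dx=-2,dy=+10->D; (1,7):dx=+1,dy=+8->C; (1,8):dx=+6,dy=-1->D; (1,9):dx=+8,dy=+13->C
  (2,3):dx=+10,dy=-1->D; (2,4):dx=+6,dy=+8->C; (2,5):dx=+7,dy=-4->D; (2,6):dx=+1,dy=+4->C
  (2,7):dx=+4,dy=+2->C; (2,8):dx=+9,dy=-7->D; (2,9):dx=+11,dy=+7->C; (3,4):dx=-4,dy=+9->D
  (3,5):dx=-3,dy=-3->C; (3,6):dx=-9,dy=+5->D; (3,7):dx=-6,dy=+3->D; (3,8):dx=-1,dy=-6->C
  (3,9):dx=+1,dy=+8->C; (4,5):dx=+1,dy=-12->D; (4,6):dx=-5,dy=-4->C; (4,7):dx=-2,dy=-6->C
  (4,8):dx=+3,dy=-15->D; (4,9):dx=+5,dy=-1->D; (5,6):dx=-6,dy=+8->D; (5,7):dx=-3,dy=+6->D
  (5,8):dx=+2,dy=-3->D; (5,9):dx=+4,dy=+11->C; (6,7):dx=+3,dy=-2->D; (6,8):dx=+8,dy=-11->D
  (6,9):dx=+10,dy=+3->C; (7,8):dx=+5,dy=-9->D; (7,9):dx=+7,dy=+5->C; (8,9):dx=+2,dy=+14->C
Step 2: C = 18, D = 18, total pairs = 36.
Step 3: tau = (C - D)/(n(n-1)/2) = (18 - 18)/36 = 0.000000.
Step 4: Exact two-sided p-value (enumerate n! = 362880 permutations of y under H0): p = 1.000000.
Step 5: alpha = 0.1. fail to reject H0.

tau_b = 0.0000 (C=18, D=18), p = 1.000000, fail to reject H0.


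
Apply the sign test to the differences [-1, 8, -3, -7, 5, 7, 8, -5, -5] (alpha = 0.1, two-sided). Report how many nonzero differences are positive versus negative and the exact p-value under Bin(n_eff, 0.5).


Step 1: Discard zero differences. Original n = 9; n_eff = number of nonzero differences = 9.
Nonzero differences (with sign): -1, +8, -3, -7, +5, +7, +8, -5, -5
Step 2: Count signs: positive = 4, negative = 5.
Step 3: Under H0: P(positive) = 0.5, so the number of positives S ~ Bin(9, 0.5).
Step 4: Two-sided exact p-value = sum of Bin(9,0.5) probabilities at or below the observed probability = 1.000000.
Step 5: alpha = 0.1. fail to reject H0.

n_eff = 9, pos = 4, neg = 5, p = 1.000000, fail to reject H0.


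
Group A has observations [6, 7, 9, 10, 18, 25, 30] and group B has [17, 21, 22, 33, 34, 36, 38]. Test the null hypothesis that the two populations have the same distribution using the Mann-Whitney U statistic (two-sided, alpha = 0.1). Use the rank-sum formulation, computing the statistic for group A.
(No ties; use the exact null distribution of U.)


Step 1: Combine and sort all 14 observations; assign midranks.
sorted (value, group): (6,X), (7,X), (9,X), (10,X), (17,Y), (18,X), (21,Y), (22,Y), (25,X), (30,X), (33,Y), (34,Y), (36,Y), (38,Y)
ranks: 6->1, 7->2, 9->3, 10->4, 17->5, 18->6, 21->7, 22->8, 25->9, 30->10, 33->11, 34->12, 36->13, 38->14
Step 2: Rank sum for X: R1 = 1 + 2 + 3 + 4 + 6 + 9 + 10 = 35.
Step 3: U_X = R1 - n1(n1+1)/2 = 35 - 7*8/2 = 35 - 28 = 7.
       U_Y = n1*n2 - U_X = 49 - 7 = 42.
Step 4: No ties, so the exact null distribution of U (based on enumerating the C(14,7) = 3432 equally likely rank assignments) gives the two-sided p-value.
Step 5: p-value = 0.026224; compare to alpha = 0.1. reject H0.

U_X = 7, p = 0.026224, reject H0 at alpha = 0.1.
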